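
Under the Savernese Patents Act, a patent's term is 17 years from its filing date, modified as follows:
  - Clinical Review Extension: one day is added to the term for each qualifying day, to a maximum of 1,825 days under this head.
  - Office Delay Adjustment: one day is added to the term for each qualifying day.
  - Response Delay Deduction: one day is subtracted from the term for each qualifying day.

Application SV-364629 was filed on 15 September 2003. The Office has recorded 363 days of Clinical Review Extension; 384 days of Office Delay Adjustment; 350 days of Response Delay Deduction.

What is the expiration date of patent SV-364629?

2021-10-17

Base term: filing date + 17 years → 15 September 2020.
Clinical Review Extension: 363 days (within the 1825-day cap) → +363 days → 13 September 2021.
Office Delay Adjustment: +384 days → 2 October 2022.
Response Delay Deduction: −350 days → 17 October 2021.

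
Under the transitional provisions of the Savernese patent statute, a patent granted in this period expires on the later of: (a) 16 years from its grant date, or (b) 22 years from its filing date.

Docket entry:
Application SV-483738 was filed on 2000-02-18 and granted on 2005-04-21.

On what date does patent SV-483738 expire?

February 18, 2022

(a) grant + 16 years → 21 April 2021.
(b) filing + 22 years → 18 February 2022.
Later of the two: 18 February 2022.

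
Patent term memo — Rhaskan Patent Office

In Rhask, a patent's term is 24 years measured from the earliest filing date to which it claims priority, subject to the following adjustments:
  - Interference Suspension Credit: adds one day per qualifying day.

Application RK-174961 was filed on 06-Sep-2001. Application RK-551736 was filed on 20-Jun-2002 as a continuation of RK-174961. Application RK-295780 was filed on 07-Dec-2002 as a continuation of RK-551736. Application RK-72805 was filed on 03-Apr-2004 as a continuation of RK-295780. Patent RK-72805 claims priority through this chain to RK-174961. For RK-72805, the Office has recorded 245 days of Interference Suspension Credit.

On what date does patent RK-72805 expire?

2026-05-09

Earliest priority filing: 6 September 2001.
Base term: 6 September 2001 + 24 years → 6 September 2025.
Interference Suspension Credit: +245 days → 9 May 2026.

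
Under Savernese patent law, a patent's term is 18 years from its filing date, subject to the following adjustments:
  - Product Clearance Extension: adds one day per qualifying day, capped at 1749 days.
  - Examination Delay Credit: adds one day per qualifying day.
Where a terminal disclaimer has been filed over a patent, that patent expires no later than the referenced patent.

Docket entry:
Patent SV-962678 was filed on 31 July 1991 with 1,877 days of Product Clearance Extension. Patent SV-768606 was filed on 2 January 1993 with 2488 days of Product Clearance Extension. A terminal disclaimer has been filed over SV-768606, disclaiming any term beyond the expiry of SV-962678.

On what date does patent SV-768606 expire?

2014-05-15

Natural term of SV-768606:
  Base: filing + 18 years → 2 January 2011.
  Product Clearance Extension: 2488 days claimed exceeds the 1749-day cap, so +1749 days → 17 October 2015.
Expiry of referenced patent SV-962678:
  Base: filing + 18 years → 31 July 2009.
  Product Clearance Extension: 1877 days claimed exceeds the 1749-day cap, so +1749 days → 15 May 2014.
Terminal disclaimer: SV-768606 expires on the earlier of 17 October 2015 and 15 May 2014.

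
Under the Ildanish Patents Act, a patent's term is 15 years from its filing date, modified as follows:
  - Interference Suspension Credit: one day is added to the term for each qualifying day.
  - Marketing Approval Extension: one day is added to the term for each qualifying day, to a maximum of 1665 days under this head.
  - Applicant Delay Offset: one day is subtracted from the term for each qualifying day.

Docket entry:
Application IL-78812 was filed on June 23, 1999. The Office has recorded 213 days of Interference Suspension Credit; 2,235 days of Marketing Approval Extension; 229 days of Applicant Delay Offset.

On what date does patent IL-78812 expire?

2018-12-28

Base term: filing date + 15 years → 23 June 2014.
Interference Suspension Credit: +213 days → 22 January 2015.
Marketing Approval Extension: 2235 days claimed exceeds the 1665-day cap, so +1665 days → 14 August 2019.
Applicant Delay Offset: −229 days → 28 December 2018.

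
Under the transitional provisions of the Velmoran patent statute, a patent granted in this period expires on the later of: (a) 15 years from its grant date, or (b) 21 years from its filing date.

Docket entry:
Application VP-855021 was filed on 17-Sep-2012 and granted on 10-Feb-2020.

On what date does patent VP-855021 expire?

(a) grant + 15 years → 10 February 2035.
(b) filing + 21 years → 17 September 2033.
Later of the two: 10 February 2035.

2035-02-10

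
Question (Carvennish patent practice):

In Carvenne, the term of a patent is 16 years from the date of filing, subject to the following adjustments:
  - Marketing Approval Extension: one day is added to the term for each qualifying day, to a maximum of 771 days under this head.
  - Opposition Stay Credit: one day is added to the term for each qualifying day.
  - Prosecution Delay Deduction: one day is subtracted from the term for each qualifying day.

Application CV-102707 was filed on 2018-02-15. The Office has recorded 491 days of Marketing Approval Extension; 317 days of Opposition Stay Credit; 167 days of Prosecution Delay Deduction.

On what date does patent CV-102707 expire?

Base term: filing date + 16 years → 15 February 2034.
Marketing Approval Extension: 491 days (within the 771-day cap) → +491 days → 21 June 2035.
Opposition Stay Credit: +317 days → 3 May 2036.
Prosecution Delay Deduction: −167 days → 18 November 2035.

2035-11-18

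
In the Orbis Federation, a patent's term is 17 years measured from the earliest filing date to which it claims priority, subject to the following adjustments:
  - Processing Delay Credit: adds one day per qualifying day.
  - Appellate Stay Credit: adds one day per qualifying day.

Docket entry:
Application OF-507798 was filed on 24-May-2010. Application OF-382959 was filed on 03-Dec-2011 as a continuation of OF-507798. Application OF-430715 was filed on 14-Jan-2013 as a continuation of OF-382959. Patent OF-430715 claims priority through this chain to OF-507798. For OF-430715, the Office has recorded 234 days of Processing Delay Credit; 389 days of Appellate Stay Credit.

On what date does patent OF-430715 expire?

Earliest priority filing: 24 May 2010.
Base term: 24 May 2010 + 17 years → 24 May 2027.
Processing Delay Credit: +234 days → 13 January 2028.
Appellate Stay Credit: +389 days → 5 February 2029.

February 5, 2029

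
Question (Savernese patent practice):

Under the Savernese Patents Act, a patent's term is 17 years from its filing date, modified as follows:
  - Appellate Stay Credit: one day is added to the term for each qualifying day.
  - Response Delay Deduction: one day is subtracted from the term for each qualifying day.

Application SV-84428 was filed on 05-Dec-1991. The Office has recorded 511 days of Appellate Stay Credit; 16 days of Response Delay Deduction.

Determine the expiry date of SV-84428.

Base term: filing date + 17 years → 5 December 2008.
Appellate Stay Credit: +511 days → 30 April 2010.
Response Delay Deduction: −16 days → 14 April 2010.

April 14, 2010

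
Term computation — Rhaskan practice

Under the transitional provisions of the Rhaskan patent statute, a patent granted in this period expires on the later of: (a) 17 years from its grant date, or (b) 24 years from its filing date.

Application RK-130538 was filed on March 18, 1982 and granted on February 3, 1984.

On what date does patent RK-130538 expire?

March 18, 2006

(a) grant + 17 years → 3 February 2001.
(b) filing + 24 years → 18 March 2006.
Later of the two: 18 March 2006.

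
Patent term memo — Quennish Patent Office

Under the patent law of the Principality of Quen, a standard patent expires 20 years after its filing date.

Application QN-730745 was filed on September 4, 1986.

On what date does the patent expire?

September 4, 2006

Filing date + 20 years → 4 September 2006.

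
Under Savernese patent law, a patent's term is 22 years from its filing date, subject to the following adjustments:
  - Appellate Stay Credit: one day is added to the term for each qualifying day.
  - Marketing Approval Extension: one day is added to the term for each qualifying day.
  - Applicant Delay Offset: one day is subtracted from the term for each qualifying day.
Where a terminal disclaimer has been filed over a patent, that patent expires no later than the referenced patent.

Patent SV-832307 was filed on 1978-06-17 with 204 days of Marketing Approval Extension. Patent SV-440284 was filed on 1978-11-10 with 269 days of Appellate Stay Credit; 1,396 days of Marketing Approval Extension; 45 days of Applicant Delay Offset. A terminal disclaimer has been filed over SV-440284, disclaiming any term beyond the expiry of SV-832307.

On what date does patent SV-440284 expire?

Natural term of SV-440284:
  Base: filing + 22 years → 10 November 2000.
  Appellate Stay Credit: +269 days → 6 August 2001.
  Marketing Approval Extension: +1396 days → 2 June 2005.
  Applicant Delay Offset: −45 days → 18 April 2005.
Expiry of referenced patent SV-832307:
  Base: filing + 22 years → 17 June 2000.
  Marketing Approval Extension: +204 days → 7 January 2001.
Terminal disclaimer: SV-440284 expires on the earlier of 18 April 2005 and 7 January 2001.

2001-01-07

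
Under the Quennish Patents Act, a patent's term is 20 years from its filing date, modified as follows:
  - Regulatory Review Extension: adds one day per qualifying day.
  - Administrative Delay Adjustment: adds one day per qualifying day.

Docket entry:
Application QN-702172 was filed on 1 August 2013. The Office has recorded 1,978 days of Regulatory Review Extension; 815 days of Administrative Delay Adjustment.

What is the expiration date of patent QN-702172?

March 25, 2041

Base term: filing date + 20 years → 1 August 2033.
Regulatory Review Extension: +1978 days → 31 December 2038.
Administrative Delay Adjustment: +815 days → 25 March 2041.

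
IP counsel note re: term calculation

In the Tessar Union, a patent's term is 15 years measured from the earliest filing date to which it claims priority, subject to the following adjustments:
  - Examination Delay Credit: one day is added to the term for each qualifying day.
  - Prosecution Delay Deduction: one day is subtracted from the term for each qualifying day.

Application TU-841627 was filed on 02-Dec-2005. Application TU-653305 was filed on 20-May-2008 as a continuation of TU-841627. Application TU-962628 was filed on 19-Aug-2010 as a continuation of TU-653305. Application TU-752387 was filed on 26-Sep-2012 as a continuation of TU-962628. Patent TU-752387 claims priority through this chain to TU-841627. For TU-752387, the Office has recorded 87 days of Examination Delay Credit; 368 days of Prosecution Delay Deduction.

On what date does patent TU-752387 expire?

February 25, 2020

Earliest priority filing: 2 December 2005.
Base term: 2 December 2005 + 15 years → 2 December 2020.
Examination Delay Credit: +87 days → 27 February 2021.
Prosecution Delay Deduction: −368 days → 25 February 2020.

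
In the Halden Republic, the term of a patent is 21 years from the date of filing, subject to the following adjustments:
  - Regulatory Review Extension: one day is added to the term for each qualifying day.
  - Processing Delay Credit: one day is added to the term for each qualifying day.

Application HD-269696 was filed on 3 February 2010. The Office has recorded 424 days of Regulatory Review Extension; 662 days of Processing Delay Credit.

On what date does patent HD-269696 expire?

Base term: filing date + 21 years → 3 February 2031.
Regulatory Review Extension: +424 days → 2 April 2032.
Processing Delay Credit: +662 days → 24 January 2034.

2034-01-24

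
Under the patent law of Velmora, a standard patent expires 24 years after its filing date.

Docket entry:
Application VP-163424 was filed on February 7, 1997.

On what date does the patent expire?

February 7, 2021

Filing date + 24 years → 7 February 2021.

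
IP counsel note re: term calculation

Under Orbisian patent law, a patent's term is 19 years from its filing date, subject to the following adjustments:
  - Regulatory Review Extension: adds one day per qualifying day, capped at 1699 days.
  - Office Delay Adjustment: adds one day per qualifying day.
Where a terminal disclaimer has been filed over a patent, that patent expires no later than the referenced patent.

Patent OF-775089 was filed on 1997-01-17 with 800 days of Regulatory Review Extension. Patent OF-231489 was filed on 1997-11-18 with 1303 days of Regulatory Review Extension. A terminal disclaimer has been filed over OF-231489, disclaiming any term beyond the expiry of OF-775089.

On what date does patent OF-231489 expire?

Natural term of OF-231489:
  Base: filing + 19 years → 18 November 2016.
  Regulatory Review Extension: 1303 days (within the 1699-day cap) → +1303 days → 13 June 2020.
Expiry of referenced patent OF-775089:
  Base: filing + 19 years → 17 January 2016.
  Regulatory Review Extension: 800 days (within the 1699-day cap) → +800 days → 27 March 2018.
Terminal disclaimer: OF-231489 expires on the earlier of 13 June 2020 and 27 March 2018.

March 27, 2018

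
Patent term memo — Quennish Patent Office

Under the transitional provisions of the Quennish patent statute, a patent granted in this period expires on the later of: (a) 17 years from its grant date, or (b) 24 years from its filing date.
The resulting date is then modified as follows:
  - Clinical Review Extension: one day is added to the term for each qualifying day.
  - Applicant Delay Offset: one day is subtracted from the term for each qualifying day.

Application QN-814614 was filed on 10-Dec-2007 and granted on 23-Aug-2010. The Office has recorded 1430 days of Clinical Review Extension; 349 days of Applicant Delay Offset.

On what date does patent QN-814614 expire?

(a) grant + 17 years → 23 August 2027.
(b) filing + 24 years → 10 December 2031.
Later of the two: 10 December 2031.
Clinical Review Extension: +1430 days → 9 November 2035.
Applicant Delay Offset: −349 days → 25 November 2034.

November 25, 2034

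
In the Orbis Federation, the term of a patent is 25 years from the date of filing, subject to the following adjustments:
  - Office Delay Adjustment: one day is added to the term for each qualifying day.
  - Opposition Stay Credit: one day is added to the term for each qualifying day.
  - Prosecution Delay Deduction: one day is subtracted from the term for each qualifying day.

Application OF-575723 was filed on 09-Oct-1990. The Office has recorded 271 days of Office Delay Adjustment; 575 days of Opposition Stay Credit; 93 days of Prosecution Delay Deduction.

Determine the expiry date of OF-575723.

October 31, 2017

Base term: filing date + 25 years → 9 October 2015.
Office Delay Adjustment: +271 days → 6 July 2016.
Opposition Stay Credit: +575 days → 1 February 2018.
Prosecution Delay Deduction: −93 days → 31 October 2017.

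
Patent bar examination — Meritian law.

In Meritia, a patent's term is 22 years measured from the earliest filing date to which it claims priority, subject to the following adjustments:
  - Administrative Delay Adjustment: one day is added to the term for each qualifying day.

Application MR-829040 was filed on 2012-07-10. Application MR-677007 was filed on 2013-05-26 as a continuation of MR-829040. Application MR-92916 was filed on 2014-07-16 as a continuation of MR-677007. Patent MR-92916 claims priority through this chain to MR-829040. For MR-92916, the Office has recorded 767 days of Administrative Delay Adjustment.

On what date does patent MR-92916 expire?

2036-08-15

Earliest priority filing: 10 July 2012.
Base term: 10 July 2012 + 22 years → 10 July 2034.
Administrative Delay Adjustment: +767 days → 15 August 2036.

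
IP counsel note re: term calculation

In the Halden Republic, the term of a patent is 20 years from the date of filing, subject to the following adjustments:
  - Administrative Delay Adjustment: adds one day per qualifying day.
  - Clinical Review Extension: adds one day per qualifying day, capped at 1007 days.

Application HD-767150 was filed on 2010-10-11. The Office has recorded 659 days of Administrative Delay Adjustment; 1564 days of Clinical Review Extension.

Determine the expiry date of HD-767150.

2035-05-04

Base term: filing date + 20 years → 11 October 2030.
Administrative Delay Adjustment: +659 days → 31 July 2032.
Clinical Review Extension: 1564 days claimed exceeds the 1007-day cap, so +1007 days → 4 May 2035.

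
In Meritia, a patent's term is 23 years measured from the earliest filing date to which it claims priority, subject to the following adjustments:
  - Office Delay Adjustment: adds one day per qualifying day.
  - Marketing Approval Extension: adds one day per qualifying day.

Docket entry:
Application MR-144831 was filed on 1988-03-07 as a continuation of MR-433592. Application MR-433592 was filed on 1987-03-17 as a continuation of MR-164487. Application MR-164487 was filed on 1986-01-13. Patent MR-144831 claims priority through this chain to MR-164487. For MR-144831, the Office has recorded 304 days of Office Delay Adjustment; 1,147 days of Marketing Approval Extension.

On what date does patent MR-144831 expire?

Earliest priority filing: 13 January 1986.
Base term: 13 January 1986 + 23 years → 13 January 2009.
Office Delay Adjustment: +304 days → 13 November 2009.
Marketing Approval Extension: +1147 days → 3 January 2013.

2013-01-03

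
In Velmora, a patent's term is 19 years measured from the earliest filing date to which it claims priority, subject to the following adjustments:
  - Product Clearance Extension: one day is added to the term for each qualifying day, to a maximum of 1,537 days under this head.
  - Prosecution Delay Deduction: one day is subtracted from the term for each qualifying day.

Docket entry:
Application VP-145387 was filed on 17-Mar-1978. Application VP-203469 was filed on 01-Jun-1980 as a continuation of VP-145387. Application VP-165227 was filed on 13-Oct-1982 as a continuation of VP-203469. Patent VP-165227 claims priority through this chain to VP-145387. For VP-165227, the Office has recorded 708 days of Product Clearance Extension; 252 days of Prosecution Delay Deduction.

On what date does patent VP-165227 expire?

1998-06-16

Earliest priority filing: 17 March 1978.
Base term: 17 March 1978 + 19 years → 17 March 1997.
Product Clearance Extension: 708 days (within the 1537-day cap) → +708 days → 23 February 1999.
Prosecution Delay Deduction: −252 days → 16 June 1998.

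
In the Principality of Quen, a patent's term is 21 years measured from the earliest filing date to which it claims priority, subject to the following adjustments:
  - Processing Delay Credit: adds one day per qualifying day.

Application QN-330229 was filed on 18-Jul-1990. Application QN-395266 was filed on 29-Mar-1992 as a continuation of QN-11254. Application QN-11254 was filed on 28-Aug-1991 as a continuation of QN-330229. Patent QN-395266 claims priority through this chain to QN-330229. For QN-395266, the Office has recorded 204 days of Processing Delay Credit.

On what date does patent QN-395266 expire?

Earliest priority filing: 18 July 1990.
Base term: 18 July 1990 + 21 years → 18 July 2011.
Processing Delay Credit: +204 days → 7 February 2012.

2012-02-07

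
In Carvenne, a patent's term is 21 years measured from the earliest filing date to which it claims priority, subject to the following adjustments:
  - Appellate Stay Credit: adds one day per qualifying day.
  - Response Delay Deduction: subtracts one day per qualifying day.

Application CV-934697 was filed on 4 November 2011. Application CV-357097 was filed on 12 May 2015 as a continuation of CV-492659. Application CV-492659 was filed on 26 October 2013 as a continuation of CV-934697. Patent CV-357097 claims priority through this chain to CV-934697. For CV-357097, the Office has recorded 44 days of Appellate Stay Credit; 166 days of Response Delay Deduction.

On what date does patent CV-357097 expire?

Earliest priority filing: 4 November 2011.
Base term: 4 November 2011 + 21 years → 4 November 2032.
Appellate Stay Credit: +44 days → 18 December 2032.
Response Delay Deduction: −166 days → 5 July 2032.

July 5, 2032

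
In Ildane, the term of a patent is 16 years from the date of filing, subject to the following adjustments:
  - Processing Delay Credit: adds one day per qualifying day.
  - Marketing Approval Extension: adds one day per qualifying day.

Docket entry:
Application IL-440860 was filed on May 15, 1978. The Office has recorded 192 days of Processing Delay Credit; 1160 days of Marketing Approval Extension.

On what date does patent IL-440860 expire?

January 26, 1998

Base term: filing date + 16 years → 15 May 1994.
Processing Delay Credit: +192 days → 23 November 1994.
Marketing Approval Extension: +1160 days → 26 January 1998.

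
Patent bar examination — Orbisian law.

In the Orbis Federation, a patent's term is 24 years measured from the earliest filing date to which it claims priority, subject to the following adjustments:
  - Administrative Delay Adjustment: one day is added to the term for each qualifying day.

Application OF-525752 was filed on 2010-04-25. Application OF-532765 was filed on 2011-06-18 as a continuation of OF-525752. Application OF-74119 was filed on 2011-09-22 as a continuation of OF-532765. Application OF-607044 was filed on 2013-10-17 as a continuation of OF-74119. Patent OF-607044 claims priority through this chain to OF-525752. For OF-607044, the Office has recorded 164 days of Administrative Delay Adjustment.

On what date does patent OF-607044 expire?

2034-10-06

Earliest priority filing: 25 April 2010.
Base term: 25 April 2010 + 24 years → 25 April 2034.
Administrative Delay Adjustment: +164 days → 6 October 2034.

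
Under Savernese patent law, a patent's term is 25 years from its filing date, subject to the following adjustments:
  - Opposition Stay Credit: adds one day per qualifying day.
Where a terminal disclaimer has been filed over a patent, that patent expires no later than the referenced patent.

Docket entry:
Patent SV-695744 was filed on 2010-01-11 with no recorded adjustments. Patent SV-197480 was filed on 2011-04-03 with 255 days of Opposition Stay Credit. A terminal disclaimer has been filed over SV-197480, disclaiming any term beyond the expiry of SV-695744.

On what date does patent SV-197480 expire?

January 11, 2035

Natural term of SV-197480:
  Base: filing + 25 years → 3 April 2036.
  Opposition Stay Credit: +255 days → 14 December 2036.
Expiry of referenced patent SV-695744:
  Base: filing + 25 years → 11 January 2035.
Terminal disclaimer: SV-197480 expires on the earlier of 14 December 2036 and 11 January 2035.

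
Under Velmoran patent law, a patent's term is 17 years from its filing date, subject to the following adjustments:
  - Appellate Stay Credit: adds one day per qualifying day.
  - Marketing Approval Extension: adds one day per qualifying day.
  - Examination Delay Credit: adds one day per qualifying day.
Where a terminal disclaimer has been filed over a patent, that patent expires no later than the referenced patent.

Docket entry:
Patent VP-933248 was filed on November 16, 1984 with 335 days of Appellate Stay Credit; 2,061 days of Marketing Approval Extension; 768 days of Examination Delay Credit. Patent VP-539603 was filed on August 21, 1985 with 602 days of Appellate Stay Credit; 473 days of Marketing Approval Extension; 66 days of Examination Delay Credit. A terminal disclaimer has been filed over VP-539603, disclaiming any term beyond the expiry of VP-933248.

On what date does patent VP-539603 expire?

Natural term of VP-539603:
  Base: filing + 17 years → 21 August 2002.
  Appellate Stay Credit: +602 days → 14 April 2004.
  Marketing Approval Extension: +473 days → 31 July 2005.
  Examination Delay Credit: +66 days → 5 October 2005.
Expiry of referenced patent VP-933248:
  Base: filing + 17 years → 16 November 2001.
  Appellate Stay Credit: +335 days → 17 October 2002.
  Marketing Approval Extension: +2061 days → 8 June 2008.
  Examination Delay Credit: +768 days → 16 July 2010.
Terminal disclaimer: VP-539603 expires on the earlier of 5 October 2005 and 16 July 2010.

2005-10-05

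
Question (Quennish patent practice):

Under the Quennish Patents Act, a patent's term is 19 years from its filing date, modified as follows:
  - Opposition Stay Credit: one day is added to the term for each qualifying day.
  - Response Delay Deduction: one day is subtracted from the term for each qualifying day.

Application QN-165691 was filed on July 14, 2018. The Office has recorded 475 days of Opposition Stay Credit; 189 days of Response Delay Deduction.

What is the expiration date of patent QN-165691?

2038-04-26

Base term: filing date + 19 years → 14 July 2037.
Opposition Stay Credit: +475 days → 1 November 2038.
Response Delay Deduction: −189 days → 26 April 2038.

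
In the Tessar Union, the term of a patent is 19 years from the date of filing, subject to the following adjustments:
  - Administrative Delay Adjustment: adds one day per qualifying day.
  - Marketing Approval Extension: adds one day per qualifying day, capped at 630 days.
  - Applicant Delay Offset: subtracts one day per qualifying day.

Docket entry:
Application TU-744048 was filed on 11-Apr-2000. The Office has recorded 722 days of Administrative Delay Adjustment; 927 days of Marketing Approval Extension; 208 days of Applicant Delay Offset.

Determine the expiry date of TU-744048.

May 29, 2022

Base term: filing date + 19 years → 11 April 2019.
Administrative Delay Adjustment: +722 days → 2 April 2021.
Marketing Approval Extension: 927 days claimed exceeds the 630-day cap, so +630 days → 23 December 2022.
Applicant Delay Offset: −208 days → 29 May 2022.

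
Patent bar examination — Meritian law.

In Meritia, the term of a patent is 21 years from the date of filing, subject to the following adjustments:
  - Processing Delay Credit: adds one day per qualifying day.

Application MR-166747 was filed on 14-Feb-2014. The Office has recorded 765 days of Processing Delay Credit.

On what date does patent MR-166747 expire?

Base term: filing date + 21 years → 14 February 2035.
Processing Delay Credit: +765 days → 20 March 2037.

March 20, 2037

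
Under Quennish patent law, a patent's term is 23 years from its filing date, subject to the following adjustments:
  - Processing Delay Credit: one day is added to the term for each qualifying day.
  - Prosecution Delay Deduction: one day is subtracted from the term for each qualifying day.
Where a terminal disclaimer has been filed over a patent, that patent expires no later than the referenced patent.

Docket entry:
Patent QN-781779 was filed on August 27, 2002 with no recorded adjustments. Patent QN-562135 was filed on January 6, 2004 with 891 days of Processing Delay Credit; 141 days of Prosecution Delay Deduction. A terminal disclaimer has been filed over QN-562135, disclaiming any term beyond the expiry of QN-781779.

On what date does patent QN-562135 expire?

2025-08-27

Natural term of QN-562135:
  Base: filing + 23 years → 6 January 2027.
  Processing Delay Credit: +891 days → 15 June 2029.
  Prosecution Delay Deduction: −141 days → 25 January 2029.
Expiry of referenced patent QN-781779:
  Base: filing + 23 years → 27 August 2025.
Terminal disclaimer: QN-562135 expires on the earlier of 25 January 2029 and 27 August 2025.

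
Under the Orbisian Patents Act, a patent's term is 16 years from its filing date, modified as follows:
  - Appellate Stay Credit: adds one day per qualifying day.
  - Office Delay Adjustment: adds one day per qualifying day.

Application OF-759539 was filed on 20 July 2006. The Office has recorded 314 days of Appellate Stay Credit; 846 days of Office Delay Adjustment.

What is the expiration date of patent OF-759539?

September 22, 2025

Base term: filing date + 16 years → 20 July 2022.
Appellate Stay Credit: +314 days → 30 May 2023.
Office Delay Adjustment: +846 days → 22 September 2025.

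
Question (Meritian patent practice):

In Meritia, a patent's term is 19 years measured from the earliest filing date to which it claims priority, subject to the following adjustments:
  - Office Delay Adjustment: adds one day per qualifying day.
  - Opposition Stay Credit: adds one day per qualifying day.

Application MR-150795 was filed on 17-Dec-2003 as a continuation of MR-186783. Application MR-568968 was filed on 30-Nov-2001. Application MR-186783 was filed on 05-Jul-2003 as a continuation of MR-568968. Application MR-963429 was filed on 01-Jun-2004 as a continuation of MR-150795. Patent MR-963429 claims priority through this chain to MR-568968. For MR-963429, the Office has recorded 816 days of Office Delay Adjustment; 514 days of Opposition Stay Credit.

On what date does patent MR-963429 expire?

Earliest priority filing: 30 November 2001.
Base term: 30 November 2001 + 19 years → 30 November 2020.
Office Delay Adjustment: +816 days → 24 February 2023.
Opposition Stay Credit: +514 days → 22 July 2024.

July 22, 2024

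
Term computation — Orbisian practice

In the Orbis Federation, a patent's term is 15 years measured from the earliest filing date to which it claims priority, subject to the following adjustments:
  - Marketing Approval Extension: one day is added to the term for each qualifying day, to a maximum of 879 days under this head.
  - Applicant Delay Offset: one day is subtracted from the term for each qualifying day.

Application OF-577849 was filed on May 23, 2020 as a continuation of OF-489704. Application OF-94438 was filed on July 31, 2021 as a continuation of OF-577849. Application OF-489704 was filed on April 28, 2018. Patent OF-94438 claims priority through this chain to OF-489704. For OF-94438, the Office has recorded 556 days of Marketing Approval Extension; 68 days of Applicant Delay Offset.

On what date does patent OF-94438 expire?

August 29, 2034

Earliest priority filing: 28 April 2018.
Base term: 28 April 2018 + 15 years → 28 April 2033.
Marketing Approval Extension: 556 days (within the 879-day cap) → +556 days → 5 November 2034.
Applicant Delay Offset: −68 days → 29 August 2034.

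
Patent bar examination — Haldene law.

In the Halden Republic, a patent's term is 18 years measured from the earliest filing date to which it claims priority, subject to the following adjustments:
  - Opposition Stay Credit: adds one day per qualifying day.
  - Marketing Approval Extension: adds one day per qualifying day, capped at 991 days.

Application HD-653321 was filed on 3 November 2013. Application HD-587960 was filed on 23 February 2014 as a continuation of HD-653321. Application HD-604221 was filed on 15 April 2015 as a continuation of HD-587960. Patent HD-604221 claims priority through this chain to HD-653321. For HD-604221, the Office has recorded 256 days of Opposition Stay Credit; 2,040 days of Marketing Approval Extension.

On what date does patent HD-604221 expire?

April 3, 2035

Earliest priority filing: 3 November 2013.
Base term: 3 November 2013 + 18 years → 3 November 2031.
Opposition Stay Credit: +256 days → 16 July 2032.
Marketing Approval Extension: 2040 days claimed exceeds the 991-day cap, so +991 days → 3 April 2035.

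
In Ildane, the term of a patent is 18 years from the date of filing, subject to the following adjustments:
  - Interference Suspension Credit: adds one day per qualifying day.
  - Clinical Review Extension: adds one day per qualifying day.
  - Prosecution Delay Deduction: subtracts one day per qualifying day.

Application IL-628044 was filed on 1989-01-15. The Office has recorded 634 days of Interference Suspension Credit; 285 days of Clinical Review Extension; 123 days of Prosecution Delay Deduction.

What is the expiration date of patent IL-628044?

2009-03-21

Base term: filing date + 18 years → 15 January 2007.
Interference Suspension Credit: +634 days → 10 October 2008.
Clinical Review Extension: +285 days → 22 July 2009.
Prosecution Delay Deduction: −123 days → 21 March 2009.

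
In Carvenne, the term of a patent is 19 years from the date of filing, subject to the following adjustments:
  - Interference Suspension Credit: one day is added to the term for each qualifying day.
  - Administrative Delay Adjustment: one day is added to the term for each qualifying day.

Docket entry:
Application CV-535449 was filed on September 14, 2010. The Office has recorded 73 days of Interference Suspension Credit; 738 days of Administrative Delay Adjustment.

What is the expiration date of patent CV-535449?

Base term: filing date + 19 years → 14 September 2029.
Interference Suspension Credit: +73 days → 26 November 2029.
Administrative Delay Adjustment: +738 days → 4 December 2031.

December 4, 2031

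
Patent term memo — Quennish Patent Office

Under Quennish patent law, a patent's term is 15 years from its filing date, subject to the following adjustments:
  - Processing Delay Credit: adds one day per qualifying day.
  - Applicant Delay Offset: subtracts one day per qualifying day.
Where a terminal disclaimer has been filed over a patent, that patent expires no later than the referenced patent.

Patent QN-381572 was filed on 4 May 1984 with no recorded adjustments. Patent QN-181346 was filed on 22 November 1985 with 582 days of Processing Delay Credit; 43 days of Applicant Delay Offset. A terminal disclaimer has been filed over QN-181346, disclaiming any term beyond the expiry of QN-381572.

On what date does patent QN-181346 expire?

Natural term of QN-181346:
  Base: filing + 15 years → 22 November 2000.
  Processing Delay Credit: +582 days → 27 June 2002.
  Applicant Delay Offset: −43 days → 15 May 2002.
Expiry of referenced patent QN-381572:
  Base: filing + 15 years → 4 May 1999.
Terminal disclaimer: QN-181346 expires on the earlier of 15 May 2002 and 4 May 1999.

1999-05-04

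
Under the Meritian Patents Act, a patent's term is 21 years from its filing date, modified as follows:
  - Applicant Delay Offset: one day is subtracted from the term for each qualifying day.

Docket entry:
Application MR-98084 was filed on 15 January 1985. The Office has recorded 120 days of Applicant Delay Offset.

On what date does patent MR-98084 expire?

September 17, 2005

Base term: filing date + 21 years → 15 January 2006.
Applicant Delay Offset: −120 days → 17 September 2005.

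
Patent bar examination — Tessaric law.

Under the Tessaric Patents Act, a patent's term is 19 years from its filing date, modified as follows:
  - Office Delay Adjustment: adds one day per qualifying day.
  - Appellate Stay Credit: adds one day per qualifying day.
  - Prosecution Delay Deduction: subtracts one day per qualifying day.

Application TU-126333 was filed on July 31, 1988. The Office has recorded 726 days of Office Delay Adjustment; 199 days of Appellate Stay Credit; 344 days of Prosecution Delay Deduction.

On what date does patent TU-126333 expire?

2009-03-03

Base term: filing date + 19 years → 31 July 2007.
Office Delay Adjustment: +726 days → 26 July 2009.
Appellate Stay Credit: +199 days → 10 February 2010.
Prosecution Delay Deduction: −344 days → 3 March 2009.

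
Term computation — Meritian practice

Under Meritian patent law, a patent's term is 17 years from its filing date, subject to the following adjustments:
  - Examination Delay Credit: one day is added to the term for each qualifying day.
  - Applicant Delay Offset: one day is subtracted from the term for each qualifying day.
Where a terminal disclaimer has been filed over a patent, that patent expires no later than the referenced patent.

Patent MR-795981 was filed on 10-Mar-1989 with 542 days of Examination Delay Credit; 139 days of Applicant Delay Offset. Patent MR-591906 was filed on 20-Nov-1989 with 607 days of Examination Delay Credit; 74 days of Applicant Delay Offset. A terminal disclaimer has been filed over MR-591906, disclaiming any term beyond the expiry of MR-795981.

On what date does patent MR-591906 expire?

Natural term of MR-591906:
  Base: filing + 17 years → 20 November 2006.
  Examination Delay Credit: +607 days → 19 July 2008.
  Applicant Delay Offset: −74 days → 6 May 2008.
Expiry of referenced patent MR-795981:
  Base: filing + 17 years → 10 March 2006.
  Examination Delay Credit: +542 days → 3 September 2007.
  Applicant Delay Offset: −139 days → 17 April 2007.
Terminal disclaimer: MR-591906 expires on the earlier of 6 May 2008 and 17 April 2007.

2007-04-17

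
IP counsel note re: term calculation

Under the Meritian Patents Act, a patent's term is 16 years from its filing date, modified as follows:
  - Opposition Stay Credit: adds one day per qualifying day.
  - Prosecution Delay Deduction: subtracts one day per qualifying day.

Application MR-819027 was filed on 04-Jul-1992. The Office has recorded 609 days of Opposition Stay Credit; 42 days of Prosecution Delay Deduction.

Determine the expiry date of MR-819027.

Base term: filing date + 16 years → 4 July 2008.
Opposition Stay Credit: +609 days → 5 March 2010.
Prosecution Delay Deduction: −42 days → 22 January 2010.

2010-01-22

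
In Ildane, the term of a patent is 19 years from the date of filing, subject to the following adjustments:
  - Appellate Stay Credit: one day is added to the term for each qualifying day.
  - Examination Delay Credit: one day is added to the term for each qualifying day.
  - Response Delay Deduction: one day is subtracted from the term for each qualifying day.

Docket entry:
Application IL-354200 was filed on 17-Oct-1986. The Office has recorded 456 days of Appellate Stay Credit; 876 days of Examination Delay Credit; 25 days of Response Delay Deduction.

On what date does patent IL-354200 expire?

Base term: filing date + 19 years → 17 October 2005.
Appellate Stay Credit: +456 days → 16 January 2007.
Examination Delay Credit: +876 days → 10 June 2009.
Response Delay Deduction: −25 days → 16 May 2009.

2009-05-16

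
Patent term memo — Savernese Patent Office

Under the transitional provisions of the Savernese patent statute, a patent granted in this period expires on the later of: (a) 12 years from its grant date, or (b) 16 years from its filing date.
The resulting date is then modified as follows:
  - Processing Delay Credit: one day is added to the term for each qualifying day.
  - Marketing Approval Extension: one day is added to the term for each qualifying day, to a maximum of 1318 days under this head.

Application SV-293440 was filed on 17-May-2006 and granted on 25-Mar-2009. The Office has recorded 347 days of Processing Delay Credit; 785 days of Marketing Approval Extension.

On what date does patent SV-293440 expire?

2025-06-22

(a) grant + 12 years → 25 March 2021.
(b) filing + 16 years → 17 May 2022.
Later of the two: 17 May 2022.
Processing Delay Credit: +347 days → 29 April 2023.
Marketing Approval Extension: 785 days (within the 1318-day cap) → +785 days → 22 June 2025.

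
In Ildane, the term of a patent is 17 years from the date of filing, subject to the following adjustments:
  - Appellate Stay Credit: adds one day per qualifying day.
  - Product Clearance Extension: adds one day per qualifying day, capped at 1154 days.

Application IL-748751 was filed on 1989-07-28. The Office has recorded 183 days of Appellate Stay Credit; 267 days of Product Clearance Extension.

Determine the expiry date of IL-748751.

Base term: filing date + 17 years → 28 July 2006.
Appellate Stay Credit: +183 days → 27 January 2007.
Product Clearance Extension: 267 days (within the 1154-day cap) → +267 days → 21 October 2007.

2007-10-21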